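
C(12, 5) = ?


C(12,5) = 12!/(5! × 7!)
= 479001600/(120 × 5040)
= 792

C(12,5) = 792


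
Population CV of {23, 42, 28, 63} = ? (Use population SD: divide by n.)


Mean = 39.0000
SD = 15.5081
CV = (15.5081/39.0000)*100 = 39.7643%

CV = 39.7643%


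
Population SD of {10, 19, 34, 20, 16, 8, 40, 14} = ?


Mean = 20.1250
Variance = 111.6094
SD = sqrt(111.6094) = 10.5645

SD = 10.5645


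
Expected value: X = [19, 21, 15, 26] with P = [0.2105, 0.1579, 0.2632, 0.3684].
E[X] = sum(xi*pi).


E[X] = 19*0.2105 + 21*0.1579 + 15*0.2632 + 26*0.3684
= 3.9995 + 3.3159 + 3.9480 + 9.5784
= 20.8418

E[X] = 20.8418


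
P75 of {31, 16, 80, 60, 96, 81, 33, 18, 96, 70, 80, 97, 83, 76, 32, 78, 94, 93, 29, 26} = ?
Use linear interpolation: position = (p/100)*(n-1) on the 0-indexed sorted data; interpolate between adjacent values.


Sorted: 16, 18, 26, 29, 31, 32, 33, 60, 70, 76, 78, 80, 80, 81, 83, 93, 94, 96, 96, 97
n = 20
Index = 75/100 * 19 = 14.2500
Lower = data[14] = 83, Upper = data[15] = 93
P75 = 83 + 0.2500*(10) = 85.5000

P75 = 85.5000


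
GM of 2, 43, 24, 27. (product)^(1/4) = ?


Product = 2 × 43 × 24 × 27 = 55728
GM = 55728^(1/4) = 15.3645

GM = 15.3645


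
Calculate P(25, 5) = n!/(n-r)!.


P(25,5) = 25!/20!
= 15511210043330985984000000/2432902008176640000
= 6375600

P(25,5) = 6375600


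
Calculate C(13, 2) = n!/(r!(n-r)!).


C(13,2) = 13!/(2! × 11!)
= 6227020800/(2 × 39916800)
= 78

C(13,2) = 78


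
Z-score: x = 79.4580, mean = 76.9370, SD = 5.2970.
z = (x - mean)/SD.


z = (79.4580 - 76.9370)/5.2970
= 2.5210/5.2970
= 0.4759

z = 0.4759


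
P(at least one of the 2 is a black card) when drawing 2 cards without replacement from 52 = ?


P(at least one) = 1 - P(none)
P(none) = (26/52) × (25/51) = 0.245098
P(at least one) = 1 - 0.245098 = 0.7549

P = 0.7549


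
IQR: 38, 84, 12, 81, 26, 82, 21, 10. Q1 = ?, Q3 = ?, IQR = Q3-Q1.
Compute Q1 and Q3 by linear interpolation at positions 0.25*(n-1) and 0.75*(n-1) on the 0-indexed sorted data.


Sorted: 10, 12, 21, 26, 38, 81, 82, 84
Q1 (25th %ile) = 18.7500
Q3 (75th %ile) = 81.2500
IQR = 81.2500 - 18.7500 = 62.5000

IQR = 62.5000


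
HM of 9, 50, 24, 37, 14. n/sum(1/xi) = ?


Sum of reciprocals = 1/9 + 1/50 + 1/24 + 1/37 + 1/14 = 0.271233
HM = 5/0.271233 = 18.4343

HM = 18.4343


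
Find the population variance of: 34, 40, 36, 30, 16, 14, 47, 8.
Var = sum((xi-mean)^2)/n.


Mean = 28.1250
Squared deviations: 34.5156, 141.0156, 62.0156, 3.5156, 147.0156, 199.5156, 356.2656, 405.0156
Sum = 1348.8750
Variance = 1348.8750/8 = 168.6094

Variance = 168.6094


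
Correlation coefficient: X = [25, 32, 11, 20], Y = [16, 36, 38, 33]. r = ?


Mean X = 22.0000, Mean Y = 30.7500
SD X = 7.648529, SD Y = 8.699856
Cov = -19.000000
r = -19.000000/(7.648529*8.699856) = -0.2855

r = -0.2855


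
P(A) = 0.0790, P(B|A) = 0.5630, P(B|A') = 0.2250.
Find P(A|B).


P(B) = P(B|A)*P(A) + P(B|A')*P(A')
= 0.5630*0.0790 + 0.2250*0.9210
= 0.044477 + 0.207225 = 0.251702
P(A|B) = 0.044477/0.251702 = 0.1767

P(A|B) = 0.1767


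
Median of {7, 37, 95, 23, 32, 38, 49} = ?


Sorted: 7, 23, 32, 37, 38, 49, 95
n = 7 (odd)
Middle value = 37

Median = 37


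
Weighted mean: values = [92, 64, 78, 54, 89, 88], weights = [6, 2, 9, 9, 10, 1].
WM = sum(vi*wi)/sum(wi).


Numerator = 92*6 + 64*2 + 78*9 + 54*9 + 89*10 + 88*1 = 2846
Denominator = 6 + 2 + 9 + 9 + 10 + 1 = 37
WM = 2846/37 = 76.9189

WM = 76.9189


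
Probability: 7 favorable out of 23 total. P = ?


P = 7/23 = 0.3043

P = 0.3043


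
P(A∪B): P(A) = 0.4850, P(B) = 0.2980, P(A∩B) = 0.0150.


P(A∪B) = 0.4850 + 0.2980 - 0.0150
= 0.7830 - 0.0150
= 0.7680

P(A∪B) = 0.7680


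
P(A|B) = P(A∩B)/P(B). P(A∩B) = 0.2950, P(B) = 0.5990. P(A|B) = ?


P(A|B) = 0.2950/0.5990 = 0.4925

P(A|B) = 0.4925


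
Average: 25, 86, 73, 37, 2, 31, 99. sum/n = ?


Sum = 25 + 86 + 73 + 37 + 2 + 31 + 99 = 353
n = 7
Mean = 353/7 = 50.4286

Mean = 50.4286


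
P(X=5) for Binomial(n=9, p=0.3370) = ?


C(9,5) = 126
p^5 = 0.004347
(1-p)^4 = 0.193221
P = 126 * 0.004347 * 0.193221 = 0.1058

P(X=5) = 0.1058


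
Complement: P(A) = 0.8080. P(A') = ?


P(not A) = 1 - 0.8080 = 0.1920

P(not A) = 0.1920


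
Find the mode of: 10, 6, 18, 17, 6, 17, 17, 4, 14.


Frequencies: 4:1, 6:2, 10:1, 14:1, 17:3, 18:1
Max frequency = 3
Mode = 17

Mode = 17


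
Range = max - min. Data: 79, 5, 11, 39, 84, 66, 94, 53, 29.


Max = 94, Min = 5
Range = 94 - 5 = 89

Range = 89


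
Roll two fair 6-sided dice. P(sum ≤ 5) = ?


Total outcomes = 6×6 = 36
Favorable (sum ≤ 5): 10
P = 10/36 = 0.2778

P = 0.2778


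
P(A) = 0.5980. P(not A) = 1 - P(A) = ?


P(not A) = 1 - 0.5980 = 0.4020

P(not A) = 0.4020


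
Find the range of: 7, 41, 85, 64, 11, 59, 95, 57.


Max = 95, Min = 7
Range = 95 - 7 = 88

Range = 88


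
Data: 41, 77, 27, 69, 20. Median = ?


Sorted: 20, 27, 41, 69, 77
n = 5 (odd)
Middle value = 41

Median = 41


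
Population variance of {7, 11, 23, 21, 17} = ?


Mean = 15.8000
Squared deviations: 77.4400, 23.0400, 51.8400, 27.0400, 1.4400
Sum = 180.8000
Variance = 180.8000/5 = 36.1600

Variance = 36.1600


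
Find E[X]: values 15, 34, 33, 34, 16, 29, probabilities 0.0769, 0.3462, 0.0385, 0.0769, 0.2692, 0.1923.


E[X] = 15*0.0769 + 34*0.3462 + 33*0.0385 + 34*0.0769 + 16*0.2692 + 29*0.1923
= 1.1535 + 11.7708 + 1.2705 + 2.6146 + 4.3072 + 5.5767
= 26.6933

E[X] = 26.6933


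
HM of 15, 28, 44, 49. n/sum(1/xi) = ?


Sum of reciprocals = 1/15 + 1/28 + 1/44 + 1/49 = 0.145516
HM = 4/0.145516 = 27.4883

HM = 27.4883


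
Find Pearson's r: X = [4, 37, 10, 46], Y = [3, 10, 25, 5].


Mean X = 24.2500, Mean Y = 10.7500
SD X = 17.668828, SD Y = 8.613217
Cov = -45.187500
r = -45.187500/(17.668828*8.613217) = -0.2969

r = -0.2969


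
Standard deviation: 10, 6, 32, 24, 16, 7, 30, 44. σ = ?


Mean = 21.1250
Variance = 163.3594
SD = sqrt(163.3594) = 12.7812

SD = 12.7812


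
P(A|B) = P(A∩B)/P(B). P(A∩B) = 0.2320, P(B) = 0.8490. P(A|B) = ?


P(A|B) = 0.2320/0.8490 = 0.2733

P(A|B) = 0.2733


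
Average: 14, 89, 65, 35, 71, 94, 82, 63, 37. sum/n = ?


Sum = 14 + 89 + 65 + 35 + 71 + 94 + 82 + 63 + 37 = 550
n = 9
Mean = 550/9 = 61.1111

Mean = 61.1111


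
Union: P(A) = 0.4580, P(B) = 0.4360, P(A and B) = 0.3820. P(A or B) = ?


P(A∪B) = 0.4580 + 0.4360 - 0.3820
= 0.8940 - 0.3820
= 0.5120

P(A∪B) = 0.5120


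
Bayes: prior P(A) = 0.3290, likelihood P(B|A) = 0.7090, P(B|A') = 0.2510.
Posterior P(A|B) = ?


P(B) = P(B|A)*P(A) + P(B|A')*P(A')
= 0.7090*0.3290 + 0.2510*0.6710
= 0.233261 + 0.168421 = 0.401682
P(A|B) = 0.233261/0.401682 = 0.5807

P(A|B) = 0.5807


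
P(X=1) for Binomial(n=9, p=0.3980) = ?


C(9,1) = 9
p^1 = 0.398000
(1-p)^8 = 0.017249
P = 9 * 0.398000 * 0.017249 = 0.0618

P(X=1) = 0.0618


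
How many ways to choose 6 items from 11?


C(11,6) = 11!/(6! × 5!)
= 39916800/(720 × 120)
= 462

C(11,6) = 462


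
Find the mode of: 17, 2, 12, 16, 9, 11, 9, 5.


Frequencies: 2:1, 5:1, 9:2, 11:1, 12:1, 16:1, 17:1
Max frequency = 2
Mode = 9

Mode = 9


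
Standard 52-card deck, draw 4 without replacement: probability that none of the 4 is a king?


P(no kings) = (48/52) × (47/51) × (46/50) × (45/49)
= 0.7187

P = 0.7187


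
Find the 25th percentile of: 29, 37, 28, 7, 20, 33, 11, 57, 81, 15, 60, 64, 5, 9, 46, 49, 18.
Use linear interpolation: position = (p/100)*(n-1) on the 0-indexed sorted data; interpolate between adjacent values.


Sorted: 5, 7, 9, 11, 15, 18, 20, 28, 29, 33, 37, 46, 49, 57, 60, 64, 81
n = 17
Index = 25/100 * 16 = 4.0000
Lower = data[4] = 15, Upper = data[5] = 18
P25 = 15 + 0*(3) = 15.0000

P25 = 15.0000


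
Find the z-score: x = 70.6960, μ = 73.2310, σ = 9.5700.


z = (70.6960 - 73.2310)/9.5700
= -2.5350/9.5700
= -0.2649

z = -0.2649


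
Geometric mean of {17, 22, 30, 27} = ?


Product = 17 × 22 × 30 × 27 = 302940
GM = 302940^(1/4) = 23.4606

GM = 23.4606


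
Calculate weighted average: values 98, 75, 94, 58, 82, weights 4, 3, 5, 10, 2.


Numerator = 98*4 + 75*3 + 94*5 + 58*10 + 82*2 = 1831
Denominator = 4 + 3 + 5 + 10 + 2 = 24
WM = 1831/24 = 76.2917

WM = 76.2917


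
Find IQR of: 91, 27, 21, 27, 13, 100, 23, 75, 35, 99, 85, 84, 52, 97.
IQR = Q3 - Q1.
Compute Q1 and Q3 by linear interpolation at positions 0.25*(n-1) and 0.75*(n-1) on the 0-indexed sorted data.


Sorted: 13, 21, 23, 27, 27, 35, 52, 75, 84, 85, 91, 97, 99, 100
Q1 (25th %ile) = 27.0000
Q3 (75th %ile) = 89.5000
IQR = 89.5000 - 27.0000 = 62.5000

IQR = 62.5000


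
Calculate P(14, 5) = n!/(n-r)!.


P(14,5) = 14!/9!
= 87178291200/362880
= 240240

P(14,5) = 240240


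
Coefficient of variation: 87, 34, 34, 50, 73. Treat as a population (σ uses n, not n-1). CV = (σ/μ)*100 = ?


Mean = 55.6000
SD = 21.2283
CV = (21.2283/55.6000)*100 = 38.1804%

CV = 38.1804%


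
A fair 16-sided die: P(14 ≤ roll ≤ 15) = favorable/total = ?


Favorable outcomes (14 ≤ roll ≤ 15): 2
Total outcomes = 16
P = 2/16 = 0.1250

P = 0.1250


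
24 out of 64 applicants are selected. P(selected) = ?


P = 24/64 = 0.3750

P = 0.3750


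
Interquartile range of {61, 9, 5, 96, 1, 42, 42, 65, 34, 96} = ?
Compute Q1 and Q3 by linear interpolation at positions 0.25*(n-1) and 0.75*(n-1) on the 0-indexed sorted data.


Sorted: 1, 5, 9, 34, 42, 42, 61, 65, 96, 96
Q1 (25th %ile) = 15.2500
Q3 (75th %ile) = 64.0000
IQR = 64.0000 - 15.2500 = 48.7500

IQR = 48.7500


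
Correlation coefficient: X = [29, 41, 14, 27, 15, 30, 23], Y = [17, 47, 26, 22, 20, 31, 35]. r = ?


Mean X = 25.5714, Mean Y = 28.2857
SD X = 8.649643, SD Y = 9.587407
Cov = 49.979592
r = 49.979592/(8.649643*9.587407) = 0.6027

r = 0.6027


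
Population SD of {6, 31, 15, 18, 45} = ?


Mean = 23.0000
Variance = 185.2000
SD = sqrt(185.2000) = 13.6088

SD = 13.6088


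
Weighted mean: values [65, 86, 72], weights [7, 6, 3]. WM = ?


Numerator = 65*7 + 86*6 + 72*3 = 1187
Denominator = 7 + 6 + 3 = 16
WM = 1187/16 = 74.1875

WM = 74.1875


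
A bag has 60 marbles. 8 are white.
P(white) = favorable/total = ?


P = 8/60 = 0.1333

P = 0.1333


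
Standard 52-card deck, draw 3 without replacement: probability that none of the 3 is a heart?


P(no hearts) = (39/52) × (38/51) × (37/50)
= 0.4135

P = 0.4135


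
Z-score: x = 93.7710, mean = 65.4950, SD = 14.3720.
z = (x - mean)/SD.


z = (93.7710 - 65.4950)/14.3720
= 28.2760/14.3720
= 1.9674

z = 1.9674


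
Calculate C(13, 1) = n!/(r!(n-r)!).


C(13,1) = 13!/(1! × 12!)
= 6227020800/(1 × 479001600)
= 13

C(13,1) = 13


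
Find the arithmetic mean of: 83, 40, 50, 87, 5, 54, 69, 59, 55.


Sum = 83 + 40 + 50 + 87 + 5 + 54 + 69 + 59 + 55 = 502
n = 9
Mean = 502/9 = 55.7778

Mean = 55.7778


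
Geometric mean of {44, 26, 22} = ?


Product = 44 × 26 × 22 = 25168
GM = 25168^(1/3) = 29.3055

GM = 29.3055


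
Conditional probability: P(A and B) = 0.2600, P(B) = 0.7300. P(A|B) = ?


P(A|B) = 0.2600/0.7300 = 0.3562

P(A|B) = 0.3562


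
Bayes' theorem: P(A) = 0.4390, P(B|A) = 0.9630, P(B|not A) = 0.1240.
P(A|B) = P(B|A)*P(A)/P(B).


P(B) = P(B|A)*P(A) + P(B|A')*P(A')
= 0.9630*0.4390 + 0.1240*0.5610
= 0.422757 + 0.069564 = 0.492321
P(A|B) = 0.422757/0.492321 = 0.8587

P(A|B) = 0.8587


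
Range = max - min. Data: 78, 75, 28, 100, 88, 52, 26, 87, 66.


Max = 100, Min = 26
Range = 100 - 26 = 74

Range = 74


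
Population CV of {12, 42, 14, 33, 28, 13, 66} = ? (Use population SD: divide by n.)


Mean = 29.7143
SD = 18.2108
CV = (18.2108/29.7143)*100 = 61.2863%

CV = 61.2863%


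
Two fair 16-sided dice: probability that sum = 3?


Total outcomes = 16×16 = 256
Favorable (sum = 3): 2
P = 2/256 = 0.0078

P = 0.0078


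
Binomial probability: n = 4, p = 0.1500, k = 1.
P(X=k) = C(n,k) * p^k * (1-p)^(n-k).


C(4,1) = 4
p^1 = 0.150000
(1-p)^3 = 0.614125
P = 4 * 0.150000 * 0.614125 = 0.3685

P(X=1) = 0.3685


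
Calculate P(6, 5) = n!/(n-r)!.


P(6,5) = 6!/1!
= 720/1
= 720

P(6,5) = 720


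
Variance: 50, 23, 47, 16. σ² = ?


Mean = 34.0000
Squared deviations: 256.0000, 121.0000, 169.0000, 324.0000
Sum = 870.0000
Variance = 870.0000/4 = 217.5000

Variance = 217.5000


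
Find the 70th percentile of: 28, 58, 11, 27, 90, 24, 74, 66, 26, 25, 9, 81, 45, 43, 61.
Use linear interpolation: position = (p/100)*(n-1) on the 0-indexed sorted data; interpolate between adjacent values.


Sorted: 9, 11, 24, 25, 26, 27, 28, 43, 45, 58, 61, 66, 74, 81, 90
n = 15
Index = 70/100 * 14 = 9.8000
Lower = data[9] = 58, Upper = data[10] = 61
P70 = 58 + 0.8000*(3) = 60.4000

P70 = 60.4000


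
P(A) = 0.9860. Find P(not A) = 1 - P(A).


P(not A) = 1 - 0.9860 = 0.0140

P(not A) = 0.0140


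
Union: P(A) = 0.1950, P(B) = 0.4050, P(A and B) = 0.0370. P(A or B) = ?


P(A∪B) = 0.1950 + 0.4050 - 0.0370
= 0.6000 - 0.0370
= 0.5630

P(A∪B) = 0.5630


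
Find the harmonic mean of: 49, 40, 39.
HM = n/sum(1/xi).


Sum of reciprocals = 1/49 + 1/40 + 1/39 = 0.071049
HM = 3/0.071049 = 42.2243

HM = 42.2243


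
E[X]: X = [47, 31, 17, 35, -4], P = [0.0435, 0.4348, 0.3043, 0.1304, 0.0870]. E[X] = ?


E[X] = 47*0.0435 + 31*0.4348 + 17*0.3043 + 35*0.1304 - 4*0.0870
= 2.0445 + 13.4788 + 5.1731 + 4.5640 - 0.3480
= 24.9124

E[X] = 24.9124


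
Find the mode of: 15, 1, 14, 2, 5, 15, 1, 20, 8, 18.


Frequencies: 1:2, 2:1, 5:1, 8:1, 14:1, 15:2, 18:1, 20:1
Max frequency = 2
Mode = 1, 15

Mode = 1, 15


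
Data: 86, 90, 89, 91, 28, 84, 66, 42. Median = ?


Sorted: 28, 42, 66, 84, 86, 89, 90, 91
n = 8 (even)
Middle values: 84 and 86
Median = (84+86)/2 = 85.0000

Median = 85.0000


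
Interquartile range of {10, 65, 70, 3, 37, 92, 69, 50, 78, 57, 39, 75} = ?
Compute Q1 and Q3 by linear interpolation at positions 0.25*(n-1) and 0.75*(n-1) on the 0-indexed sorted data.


Sorted: 3, 10, 37, 39, 50, 57, 65, 69, 70, 75, 78, 92
Q1 (25th %ile) = 38.5000
Q3 (75th %ile) = 71.2500
IQR = 71.2500 - 38.5000 = 32.7500

IQR = 32.7500


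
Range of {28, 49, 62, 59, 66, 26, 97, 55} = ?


Max = 97, Min = 26
Range = 97 - 26 = 71

Range = 71


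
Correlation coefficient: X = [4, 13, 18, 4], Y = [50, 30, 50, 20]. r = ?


Mean X = 9.7500, Mean Y = 37.5000
SD X = 6.015605, SD Y = 12.990381
Cov = 26.875000
r = 26.875000/(6.015605*12.990381) = 0.3439

r = 0.3439


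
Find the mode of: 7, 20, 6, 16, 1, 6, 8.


Frequencies: 1:1, 6:2, 7:1, 8:1, 16:1, 20:1
Max frequency = 2
Mode = 6

Mode = 6


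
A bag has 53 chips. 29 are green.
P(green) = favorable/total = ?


P = 29/53 = 0.5472

P = 0.5472


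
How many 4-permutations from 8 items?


P(8,4) = 8!/4!
= 40320/24
= 1680

P(8,4) = 1680


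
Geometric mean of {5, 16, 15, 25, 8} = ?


Product = 5 × 16 × 15 × 25 × 8 = 240000
GM = 240000^(1/5) = 11.9136

GM = 11.9136


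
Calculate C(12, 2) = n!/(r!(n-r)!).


C(12,2) = 12!/(2! × 10!)
= 479001600/(2 × 3628800)
= 66

C(12,2) = 66


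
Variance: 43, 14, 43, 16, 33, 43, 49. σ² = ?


Mean = 34.4286
Squared deviations: 73.4694, 417.3265, 73.4694, 339.6122, 2.0408, 73.4694, 212.3265
Sum = 1191.7143
Variance = 1191.7143/7 = 170.2449

Variance = 170.2449


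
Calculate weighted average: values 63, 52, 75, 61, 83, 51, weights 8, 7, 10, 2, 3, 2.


Numerator = 63*8 + 52*7 + 75*10 + 61*2 + 83*3 + 51*2 = 2091
Denominator = 8 + 7 + 10 + 2 + 3 + 2 = 32
WM = 2091/32 = 65.3438

WM = 65.3438


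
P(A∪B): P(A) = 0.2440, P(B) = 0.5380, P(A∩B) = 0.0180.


P(A∪B) = 0.2440 + 0.5380 - 0.0180
= 0.7820 - 0.0180
= 0.7640

P(A∪B) = 0.7640


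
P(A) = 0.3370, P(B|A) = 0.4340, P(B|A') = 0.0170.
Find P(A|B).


P(B) = P(B|A)*P(A) + P(B|A')*P(A')
= 0.4340*0.3370 + 0.0170*0.6630
= 0.146258 + 0.011271 = 0.157529
P(A|B) = 0.146258/0.157529 = 0.9285

P(A|B) = 0.9285


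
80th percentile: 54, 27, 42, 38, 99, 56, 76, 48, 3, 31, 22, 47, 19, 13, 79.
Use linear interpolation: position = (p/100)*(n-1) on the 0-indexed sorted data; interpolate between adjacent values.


Sorted: 3, 13, 19, 22, 27, 31, 38, 42, 47, 48, 54, 56, 76, 79, 99
n = 15
Index = 80/100 * 14 = 11.2000
Lower = data[11] = 56, Upper = data[12] = 76
P80 = 56 + 0.2000*(20) = 60.0000

P80 = 60.0000


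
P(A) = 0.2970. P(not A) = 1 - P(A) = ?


P(not A) = 1 - 0.2970 = 0.7030

P(not A) = 0.7030


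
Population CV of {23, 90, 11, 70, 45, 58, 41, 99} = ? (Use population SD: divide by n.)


Mean = 54.6250
SD = 28.8311
CV = (28.8311/54.6250)*100 = 52.7801%

CV = 52.7801%


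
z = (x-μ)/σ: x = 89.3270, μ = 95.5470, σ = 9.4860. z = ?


z = (89.3270 - 95.5470)/9.4860
= -6.2200/9.4860
= -0.6557

z = -0.6557


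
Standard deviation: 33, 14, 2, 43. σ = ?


Mean = 23.0000
Variance = 255.5000
SD = sqrt(255.5000) = 15.9844

SD = 15.9844


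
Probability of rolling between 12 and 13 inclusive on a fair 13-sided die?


Favorable outcomes (12 ≤ roll ≤ 13): 2
Total outcomes = 13
P = 2/13 = 0.1538

P = 0.1538


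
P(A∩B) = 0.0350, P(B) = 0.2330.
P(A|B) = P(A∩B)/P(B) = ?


P(A|B) = 0.0350/0.2330 = 0.1502

P(A|B) = 0.1502


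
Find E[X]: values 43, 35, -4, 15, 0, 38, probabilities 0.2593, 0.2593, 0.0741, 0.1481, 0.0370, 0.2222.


E[X] = 43*0.2593 + 35*0.2593 - 4*0.0741 + 15*0.1481 + 0*0.0370 + 38*0.2222
= 11.1499 + 9.0755 - 0.2964 + 2.2215 + 0 + 8.4436
= 30.5941

E[X] = 30.5941


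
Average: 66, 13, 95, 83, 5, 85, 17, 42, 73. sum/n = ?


Sum = 66 + 13 + 95 + 83 + 5 + 85 + 17 + 42 + 73 = 479
n = 9
Mean = 479/9 = 53.2222

Mean = 53.2222


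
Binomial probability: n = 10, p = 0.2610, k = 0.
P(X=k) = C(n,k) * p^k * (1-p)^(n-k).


C(10,0) = 1
p^0 = 1.000000
(1-p)^10 = 0.048579
P = 1 * 1.000000 * 0.048579 = 0.0486

P(X=0) = 0.0486


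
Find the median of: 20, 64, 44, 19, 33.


Sorted: 19, 20, 33, 44, 64
n = 5 (odd)
Middle value = 33

Median = 33


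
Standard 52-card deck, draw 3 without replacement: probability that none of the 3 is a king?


P(no kings) = (48/52) × (47/51) × (46/50)
= 0.7826

P = 0.7826


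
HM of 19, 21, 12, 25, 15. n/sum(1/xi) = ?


Sum of reciprocals = 1/19 + 1/21 + 1/12 + 1/25 + 1/15 = 0.290251
HM = 5/0.290251 = 17.2265

HM = 17.2265


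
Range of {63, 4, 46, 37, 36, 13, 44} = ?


Max = 63, Min = 4
Range = 63 - 4 = 59

Range = 59


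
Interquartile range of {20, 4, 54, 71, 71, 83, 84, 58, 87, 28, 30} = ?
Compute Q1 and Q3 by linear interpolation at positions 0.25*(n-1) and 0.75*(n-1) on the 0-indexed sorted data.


Sorted: 4, 20, 28, 30, 54, 58, 71, 71, 83, 84, 87
Q1 (25th %ile) = 29.0000
Q3 (75th %ile) = 77.0000
IQR = 77.0000 - 29.0000 = 48.0000

IQR = 48.0000


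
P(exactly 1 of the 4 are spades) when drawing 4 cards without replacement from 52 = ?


Hypergeometric: P(X=1) = C(13,1)·C(39,3) / C(52,4)
= 13 × 9139 / 270725
= 118807/270725 = 0.4388

P = 0.4388


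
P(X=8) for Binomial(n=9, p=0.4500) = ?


C(9,8) = 9
p^8 = 0.001682
(1-p)^1 = 0.550000
P = 9 * 0.001682 * 0.550000 = 0.0083

P(X=8) = 0.0083


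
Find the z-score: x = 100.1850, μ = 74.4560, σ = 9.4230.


z = (100.1850 - 74.4560)/9.4230
= 25.7290/9.4230
= 2.7304

z = 2.7304


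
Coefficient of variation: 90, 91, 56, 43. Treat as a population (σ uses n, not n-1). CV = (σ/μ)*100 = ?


Mean = 70.0000
SD = 21.0119
CV = (21.0119/70.0000)*100 = 30.0170%

CV = 30.0170%


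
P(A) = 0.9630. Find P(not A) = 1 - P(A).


P(not A) = 1 - 0.9630 = 0.0370

P(not A) = 0.0370


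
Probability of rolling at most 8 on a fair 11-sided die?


Favorable outcomes (roll ≤ 8): 8
Total outcomes = 11
P = 8/11 = 0.7273

P = 0.7273


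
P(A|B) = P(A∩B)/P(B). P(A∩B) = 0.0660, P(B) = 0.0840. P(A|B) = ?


P(A|B) = 0.0660/0.0840 = 0.7857

P(A|B) = 0.7857


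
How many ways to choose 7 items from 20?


C(20,7) = 20!/(7! × 13!)
= 2432902008176640000/(5040 × 6227020800)
= 77520

C(20,7) = 77520


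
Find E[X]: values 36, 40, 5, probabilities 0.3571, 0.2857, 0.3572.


E[X] = 36*0.3571 + 40*0.2857 + 5*0.3572
= 12.8556 + 11.4280 + 1.7860
= 26.0696

E[X] = 26.0696


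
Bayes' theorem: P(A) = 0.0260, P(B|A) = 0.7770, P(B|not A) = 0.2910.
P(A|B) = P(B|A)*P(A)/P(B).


P(B) = P(B|A)*P(A) + P(B|A')*P(A')
= 0.7770*0.0260 + 0.2910*0.9740
= 0.020202 + 0.283434 = 0.303636
P(A|B) = 0.020202/0.303636 = 0.0665

P(A|B) = 0.0665


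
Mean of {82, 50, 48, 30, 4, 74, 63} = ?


Sum = 82 + 50 + 48 + 30 + 4 + 74 + 63 = 351
n = 7
Mean = 351/7 = 50.1429

Mean = 50.1429


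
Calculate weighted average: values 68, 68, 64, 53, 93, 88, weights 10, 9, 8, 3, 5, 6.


Numerator = 68*10 + 68*9 + 64*8 + 53*3 + 93*5 + 88*6 = 2956
Denominator = 10 + 9 + 8 + 3 + 5 + 6 = 41
WM = 2956/41 = 72.0976

WM = 72.0976


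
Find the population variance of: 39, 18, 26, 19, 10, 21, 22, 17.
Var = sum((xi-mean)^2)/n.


Mean = 21.5000
Squared deviations: 306.2500, 12.2500, 20.2500, 6.2500, 132.2500, 0.2500, 0.2500, 20.2500
Sum = 498.0000
Variance = 498.0000/8 = 62.2500

Variance = 62.2500


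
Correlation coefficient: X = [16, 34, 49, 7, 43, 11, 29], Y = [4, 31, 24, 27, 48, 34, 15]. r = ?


Mean X = 27.0000, Mean Y = 26.1429
SD X = 14.976172, SD Y = 12.999215
Cov = 59.285714
r = 59.285714/(14.976172*12.999215) = 0.3045

r = 0.3045


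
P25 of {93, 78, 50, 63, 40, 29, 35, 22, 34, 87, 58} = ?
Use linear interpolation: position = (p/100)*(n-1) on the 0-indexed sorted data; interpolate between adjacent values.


Sorted: 22, 29, 34, 35, 40, 50, 58, 63, 78, 87, 93
n = 11
Index = 25/100 * 10 = 2.5000
Lower = data[2] = 34, Upper = data[3] = 35
P25 = 34 + 0.5000*(1) = 34.5000

P25 = 34.5000


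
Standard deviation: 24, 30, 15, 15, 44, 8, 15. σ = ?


Mean = 21.5714
Variance = 127.6735
SD = sqrt(127.6735) = 11.2993

SD = 11.2993


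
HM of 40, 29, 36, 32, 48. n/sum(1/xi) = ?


Sum of reciprocals = 1/40 + 1/29 + 1/36 + 1/32 + 1/48 = 0.139344
HM = 5/0.139344 = 35.8825

HM = 35.8825


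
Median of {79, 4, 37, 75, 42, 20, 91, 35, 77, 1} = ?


Sorted: 1, 4, 20, 35, 37, 42, 75, 77, 79, 91
n = 10 (even)
Middle values: 37 and 42
Median = (37+42)/2 = 39.5000

Median = 39.5000


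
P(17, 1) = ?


P(17,1) = 17!/16!
= 355687428096000/20922789888000
= 17

P(17,1) = 17


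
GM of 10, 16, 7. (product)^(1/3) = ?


Product = 10 × 16 × 7 = 1120
GM = 1120^(1/3) = 10.3850

GM = 10.3850


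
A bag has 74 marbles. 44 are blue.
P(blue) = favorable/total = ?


P = 44/74 = 0.5946

P = 0.5946


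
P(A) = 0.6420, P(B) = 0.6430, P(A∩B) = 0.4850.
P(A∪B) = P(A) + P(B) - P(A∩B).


P(A∪B) = 0.6420 + 0.6430 - 0.4850
= 1.2850 - 0.4850
= 0.8000

P(A∪B) = 0.8000


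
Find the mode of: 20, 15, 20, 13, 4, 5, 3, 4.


Frequencies: 3:1, 4:2, 5:1, 13:1, 15:1, 20:2
Max frequency = 2
Mode = 4, 20

Mode = 4, 20


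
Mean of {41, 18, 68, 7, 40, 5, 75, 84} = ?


Sum = 41 + 18 + 68 + 7 + 40 + 5 + 75 + 84 = 338
n = 8
Mean = 338/8 = 42.2500

Mean = 42.2500


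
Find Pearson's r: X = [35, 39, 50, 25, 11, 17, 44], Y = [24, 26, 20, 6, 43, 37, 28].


Mean X = 31.5714, Mean Y = 26.2857
SD X = 13.307969, SD Y = 11.041665
Cov = -67.306122
r = -67.306122/(13.307969*11.041665) = -0.4580

r = -0.4580


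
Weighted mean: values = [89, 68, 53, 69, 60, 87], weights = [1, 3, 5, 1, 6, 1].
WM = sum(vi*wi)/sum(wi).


Numerator = 89*1 + 68*3 + 53*5 + 69*1 + 60*6 + 87*1 = 1074
Denominator = 1 + 3 + 5 + 1 + 6 + 1 = 17
WM = 1074/17 = 63.1765

WM = 63.1765


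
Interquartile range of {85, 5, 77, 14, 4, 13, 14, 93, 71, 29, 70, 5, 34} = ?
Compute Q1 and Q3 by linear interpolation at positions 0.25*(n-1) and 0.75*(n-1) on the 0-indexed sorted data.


Sorted: 4, 5, 5, 13, 14, 14, 29, 34, 70, 71, 77, 85, 93
Q1 (25th %ile) = 13.0000
Q3 (75th %ile) = 71.0000
IQR = 71.0000 - 13.0000 = 58.0000

IQR = 58.0000


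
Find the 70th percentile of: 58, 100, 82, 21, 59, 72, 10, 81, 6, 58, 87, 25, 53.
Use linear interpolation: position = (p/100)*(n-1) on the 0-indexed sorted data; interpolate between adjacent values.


Sorted: 6, 10, 21, 25, 53, 58, 58, 59, 72, 81, 82, 87, 100
n = 13
Index = 70/100 * 12 = 8.4000
Lower = data[8] = 72, Upper = data[9] = 81
P70 = 72 + 0.4000*(9) = 75.6000

P70 = 75.6000


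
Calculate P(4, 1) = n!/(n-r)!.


P(4,1) = 4!/3!
= 24/6
= 4

P(4,1) = 4


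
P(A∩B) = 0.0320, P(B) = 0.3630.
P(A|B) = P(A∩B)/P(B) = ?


P(A|B) = 0.0320/0.3630 = 0.0882

P(A|B) = 0.0882


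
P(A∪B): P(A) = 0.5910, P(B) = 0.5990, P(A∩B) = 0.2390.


P(A∪B) = 0.5910 + 0.5990 - 0.2390
= 1.1900 - 0.2390
= 0.9510

P(A∪B) = 0.9510


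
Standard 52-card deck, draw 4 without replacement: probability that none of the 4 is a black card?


P(no black cards) = (26/52) × (25/51) × (24/50) × (23/49)
= 0.0552

P = 0.0552


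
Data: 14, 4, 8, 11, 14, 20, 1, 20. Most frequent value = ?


Frequencies: 1:1, 4:1, 8:1, 11:1, 14:2, 20:2
Max frequency = 2
Mode = 14, 20

Mode = 14, 20


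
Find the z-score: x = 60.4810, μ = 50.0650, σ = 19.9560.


z = (60.4810 - 50.0650)/19.9560
= 10.4160/19.9560
= 0.5219

z = 0.5219


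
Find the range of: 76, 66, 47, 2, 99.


Max = 99, Min = 2
Range = 99 - 2 = 97

Range = 97


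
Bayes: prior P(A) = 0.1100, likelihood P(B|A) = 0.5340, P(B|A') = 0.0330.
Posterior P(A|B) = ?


P(B) = P(B|A)*P(A) + P(B|A')*P(A')
= 0.5340*0.1100 + 0.0330*0.8900
= 0.058740 + 0.029370 = 0.088110
P(A|B) = 0.058740/0.088110 = 0.6667

P(A|B) = 0.6667


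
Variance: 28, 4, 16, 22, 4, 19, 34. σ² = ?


Mean = 18.1429
Squared deviations: 97.1633, 200.0204, 4.5918, 14.8776, 200.0204, 0.7347, 251.4490
Sum = 768.8571
Variance = 768.8571/7 = 109.8367

Variance = 109.8367


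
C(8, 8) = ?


C(8,8) = 8!/(8! × 0!)
= 40320/(40320 × 1)
= 1

C(8,8) = 1


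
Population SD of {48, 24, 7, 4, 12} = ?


Mean = 19.0000
Variance = 256.8000
SD = sqrt(256.8000) = 16.0250

SD = 16.0250


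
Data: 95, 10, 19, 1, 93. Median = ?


Sorted: 1, 10, 19, 93, 95
n = 5 (odd)
Middle value = 19

Median = 19


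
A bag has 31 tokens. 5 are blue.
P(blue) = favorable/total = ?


P = 5/31 = 0.1613

P = 0.1613


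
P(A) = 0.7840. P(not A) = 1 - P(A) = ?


P(not A) = 1 - 0.7840 = 0.2160

P(not A) = 0.2160


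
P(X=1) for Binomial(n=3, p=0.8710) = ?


C(3,1) = 3
p^1 = 0.871000
(1-p)^2 = 0.016641
P = 3 * 0.871000 * 0.016641 = 0.0435

P(X=1) = 0.0435


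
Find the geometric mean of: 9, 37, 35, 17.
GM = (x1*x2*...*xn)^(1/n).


Product = 9 × 37 × 35 × 17 = 198135
GM = 198135^(1/4) = 21.0980

GM = 21.0980


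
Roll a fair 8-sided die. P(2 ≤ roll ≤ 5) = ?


Favorable outcomes (2 ≤ roll ≤ 5): 4
Total outcomes = 8
P = 4/8 = 0.5000

P = 0.5000


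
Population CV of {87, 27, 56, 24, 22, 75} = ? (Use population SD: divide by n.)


Mean = 48.5000
SD = 25.8376
CV = (25.8376/48.5000)*100 = 53.2735%

CV = 53.2735%


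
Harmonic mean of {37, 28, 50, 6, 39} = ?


Sum of reciprocals = 1/37 + 1/28 + 1/50 + 1/6 + 1/39 = 0.275049
HM = 5/0.275049 = 18.1786

HM = 18.1786


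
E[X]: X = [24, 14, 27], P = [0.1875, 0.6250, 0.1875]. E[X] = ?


E[X] = 24*0.1875 + 14*0.6250 + 27*0.1875
= 4.5000 + 8.7500 + 5.0625
= 18.3125

E[X] = 18.3125


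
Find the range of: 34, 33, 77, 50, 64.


Max = 77, Min = 33
Range = 77 - 33 = 44

Range = 44


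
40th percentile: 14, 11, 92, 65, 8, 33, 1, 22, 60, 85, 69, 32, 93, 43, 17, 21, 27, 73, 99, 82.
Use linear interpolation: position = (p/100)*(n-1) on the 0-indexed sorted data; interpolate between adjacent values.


Sorted: 1, 8, 11, 14, 17, 21, 22, 27, 32, 33, 43, 60, 65, 69, 73, 82, 85, 92, 93, 99
n = 20
Index = 40/100 * 19 = 7.6000
Lower = data[7] = 27, Upper = data[8] = 32
P40 = 27 + 0.6000*(5) = 30.0000

P40 = 30.0000


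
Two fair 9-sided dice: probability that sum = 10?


Total outcomes = 9×9 = 81
Favorable (sum = 10): 9
P = 9/81 = 0.1111

P = 0.1111


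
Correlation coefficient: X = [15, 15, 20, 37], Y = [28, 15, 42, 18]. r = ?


Mean X = 21.7500, Mean Y = 25.7500
SD X = 9.038114, SD Y = 10.544548
Cov = -22.312500
r = -22.312500/(9.038114*10.544548) = -0.2341

r = -0.2341


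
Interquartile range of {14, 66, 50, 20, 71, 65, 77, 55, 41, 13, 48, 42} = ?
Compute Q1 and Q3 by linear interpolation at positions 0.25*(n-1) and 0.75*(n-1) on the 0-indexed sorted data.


Sorted: 13, 14, 20, 41, 42, 48, 50, 55, 65, 66, 71, 77
Q1 (25th %ile) = 35.7500
Q3 (75th %ile) = 65.2500
IQR = 65.2500 - 35.7500 = 29.5000

IQR = 29.5000


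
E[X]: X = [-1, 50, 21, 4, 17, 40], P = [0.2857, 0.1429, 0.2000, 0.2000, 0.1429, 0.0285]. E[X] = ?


E[X] = -1*0.2857 + 50*0.1429 + 21*0.2000 + 4*0.2000 + 17*0.1429 + 40*0.0285
= -0.2857 + 7.1450 + 4.2000 + 0.8000 + 2.4293 + 1.1400
= 15.4286

E[X] = 15.4286


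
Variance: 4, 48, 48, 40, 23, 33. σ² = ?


Mean = 32.6667
Squared deviations: 821.7778, 235.1111, 235.1111, 53.7778, 93.4444, 0.1111
Sum = 1439.3333
Variance = 1439.3333/6 = 239.8889

Variance = 239.8889


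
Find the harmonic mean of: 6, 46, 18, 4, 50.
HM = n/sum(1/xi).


Sum of reciprocals = 1/6 + 1/46 + 1/18 + 1/4 + 1/50 = 0.513961
HM = 5/0.513961 = 9.7284

HM = 9.7284


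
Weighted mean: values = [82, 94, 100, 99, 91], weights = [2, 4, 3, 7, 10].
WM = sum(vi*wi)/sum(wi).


Numerator = 82*2 + 94*4 + 100*3 + 99*7 + 91*10 = 2443
Denominator = 2 + 4 + 3 + 7 + 10 = 26
WM = 2443/26 = 93.9615

WM = 93.9615


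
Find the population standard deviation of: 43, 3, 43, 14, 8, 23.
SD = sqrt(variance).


Mean = 22.3333
Variance = 250.5556
SD = sqrt(250.5556) = 15.8289

SD = 15.8289


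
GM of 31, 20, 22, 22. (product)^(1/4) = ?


Product = 31 × 20 × 22 × 22 = 300080
GM = 300080^(1/4) = 23.4050

GM = 23.4050


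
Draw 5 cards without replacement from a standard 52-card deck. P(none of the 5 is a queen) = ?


P(no queens) = (48/52) × (47/51) × (46/50) × (45/49) × (44/48)
= 0.6588

P = 0.6588


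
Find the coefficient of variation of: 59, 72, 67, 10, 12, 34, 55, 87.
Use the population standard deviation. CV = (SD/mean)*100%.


Mean = 49.5000
SD = 26.3296
CV = (26.3296/49.5000)*100 = 53.1912%

CV = 53.1912%


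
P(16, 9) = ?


P(16,9) = 16!/7!
= 20922789888000/5040
= 4151347200

P(16,9) = 4151347200


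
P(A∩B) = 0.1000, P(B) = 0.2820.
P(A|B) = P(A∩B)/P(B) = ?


P(A|B) = 0.1000/0.2820 = 0.3546

P(A|B) = 0.3546


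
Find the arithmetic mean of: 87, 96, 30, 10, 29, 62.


Sum = 87 + 96 + 30 + 10 + 29 + 62 = 314
n = 6
Mean = 314/6 = 52.3333

Mean = 52.3333


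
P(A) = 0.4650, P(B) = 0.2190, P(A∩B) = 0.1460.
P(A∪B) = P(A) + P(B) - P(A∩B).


P(A∪B) = 0.4650 + 0.2190 - 0.1460
= 0.6840 - 0.1460
= 0.5380

P(A∪B) = 0.5380


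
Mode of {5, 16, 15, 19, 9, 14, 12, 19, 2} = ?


Frequencies: 2:1, 5:1, 9:1, 12:1, 14:1, 15:1, 16:1, 19:2
Max frequency = 2
Mode = 19

Mode = 19


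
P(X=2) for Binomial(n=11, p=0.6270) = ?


C(11,2) = 55
p^2 = 0.393129
(1-p)^9 = 0.000140
P = 55 * 0.393129 * 0.000140 = 0.0030

P(X=2) = 0.0030


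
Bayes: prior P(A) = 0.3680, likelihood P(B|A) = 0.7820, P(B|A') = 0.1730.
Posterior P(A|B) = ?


P(B) = P(B|A)*P(A) + P(B|A')*P(A')
= 0.7820*0.3680 + 0.1730*0.6320
= 0.287776 + 0.109336 = 0.397112
P(A|B) = 0.287776/0.397112 = 0.7247

P(A|B) = 0.7247


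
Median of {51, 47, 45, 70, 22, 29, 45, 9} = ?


Sorted: 9, 22, 29, 45, 45, 47, 51, 70
n = 8 (even)
Middle values: 45 and 45
Median = (45+45)/2 = 45.0000

Median = 45.0000


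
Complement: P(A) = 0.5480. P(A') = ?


P(not A) = 1 - 0.5480 = 0.4520

P(not A) = 0.4520


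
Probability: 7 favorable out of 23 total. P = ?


P = 7/23 = 0.3043

P = 0.3043


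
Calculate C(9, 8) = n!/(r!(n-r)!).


C(9,8) = 9!/(8! × 1!)
= 362880/(40320 × 1)
= 9

C(9,8) = 9


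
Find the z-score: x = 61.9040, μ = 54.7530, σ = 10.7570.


z = (61.9040 - 54.7530)/10.7570
= 7.1510/10.7570
= 0.6648

z = 0.6648


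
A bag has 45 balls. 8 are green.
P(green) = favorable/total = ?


P = 8/45 = 0.1778

P = 0.1778


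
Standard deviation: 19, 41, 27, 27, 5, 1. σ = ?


Mean = 20.0000
Variance = 187.6667
SD = sqrt(187.6667) = 13.6991

SD = 13.6991


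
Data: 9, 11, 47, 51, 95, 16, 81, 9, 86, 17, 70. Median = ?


Sorted: 9, 9, 11, 16, 17, 47, 51, 70, 81, 86, 95
n = 11 (odd)
Middle value = 47

Median = 47


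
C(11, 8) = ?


C(11,8) = 11!/(8! × 3!)
= 39916800/(40320 × 6)
= 165

C(11,8) = 165


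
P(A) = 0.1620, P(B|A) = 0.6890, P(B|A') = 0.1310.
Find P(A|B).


P(B) = P(B|A)*P(A) + P(B|A')*P(A')
= 0.6890*0.1620 + 0.1310*0.8380
= 0.111618 + 0.109778 = 0.221396
P(A|B) = 0.111618/0.221396 = 0.5042

P(A|B) = 0.5042


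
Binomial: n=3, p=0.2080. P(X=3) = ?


C(3,3) = 1
p^3 = 0.008999
(1-p)^0 = 1.000000
P = 1 * 0.008999 * 1.000000 = 0.0090

P(X=3) = 0.0090


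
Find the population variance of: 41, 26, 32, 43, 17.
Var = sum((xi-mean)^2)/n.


Mean = 31.8000
Squared deviations: 84.6400, 33.6400, 0.0400, 125.4400, 219.0400
Sum = 462.8000
Variance = 462.8000/5 = 92.5600

Variance = 92.5600


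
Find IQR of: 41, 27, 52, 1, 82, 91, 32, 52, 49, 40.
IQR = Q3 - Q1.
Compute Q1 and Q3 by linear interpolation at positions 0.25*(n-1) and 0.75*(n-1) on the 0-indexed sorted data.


Sorted: 1, 27, 32, 40, 41, 49, 52, 52, 82, 91
Q1 (25th %ile) = 34.0000
Q3 (75th %ile) = 52.0000
IQR = 52.0000 - 34.0000 = 18.0000

IQR = 18.0000


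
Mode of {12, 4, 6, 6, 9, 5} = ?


Frequencies: 4:1, 5:1, 6:2, 9:1, 12:1
Max frequency = 2
Mode = 6

Mode = 6


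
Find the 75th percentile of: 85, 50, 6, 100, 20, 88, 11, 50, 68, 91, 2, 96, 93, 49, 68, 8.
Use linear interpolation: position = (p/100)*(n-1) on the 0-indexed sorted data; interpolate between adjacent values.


Sorted: 2, 6, 8, 11, 20, 49, 50, 50, 68, 68, 85, 88, 91, 93, 96, 100
n = 16
Index = 75/100 * 15 = 11.2500
Lower = data[11] = 88, Upper = data[12] = 91
P75 = 88 + 0.2500*(3) = 88.7500

P75 = 88.7500


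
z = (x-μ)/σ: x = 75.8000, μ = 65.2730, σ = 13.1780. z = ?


z = (75.8000 - 65.2730)/13.1780
= 10.5270/13.1780
= 0.7988

z = 0.7988


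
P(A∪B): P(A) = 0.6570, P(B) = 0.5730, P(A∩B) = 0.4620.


P(A∪B) = 0.6570 + 0.5730 - 0.4620
= 1.2300 - 0.4620
= 0.7680

P(A∪B) = 0.7680


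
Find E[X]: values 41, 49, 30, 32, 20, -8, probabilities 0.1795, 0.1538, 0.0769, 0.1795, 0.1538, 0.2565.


E[X] = 41*0.1795 + 49*0.1538 + 30*0.0769 + 32*0.1795 + 20*0.1538 - 8*0.2565
= 7.3595 + 7.5362 + 2.3070 + 5.7440 + 3.0760 - 2.0520
= 23.9707

E[X] = 23.9707


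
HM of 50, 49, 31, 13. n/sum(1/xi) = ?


Sum of reciprocals = 1/50 + 1/49 + 1/31 + 1/13 = 0.149589
HM = 4/0.149589 = 26.7399

HM = 26.7399


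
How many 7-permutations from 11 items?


P(11,7) = 11!/4!
= 39916800/24
= 1663200

P(11,7) = 1663200


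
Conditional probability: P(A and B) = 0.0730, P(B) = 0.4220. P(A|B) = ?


P(A|B) = 0.0730/0.4220 = 0.1730

P(A|B) = 0.1730


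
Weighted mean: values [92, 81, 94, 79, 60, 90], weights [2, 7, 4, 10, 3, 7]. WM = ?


Numerator = 92*2 + 81*7 + 94*4 + 79*10 + 60*3 + 90*7 = 2727
Denominator = 2 + 7 + 4 + 10 + 3 + 7 = 33
WM = 2727/33 = 82.6364

WM = 82.6364


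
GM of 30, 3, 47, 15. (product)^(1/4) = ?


Product = 30 × 3 × 47 × 15 = 63450
GM = 63450^(1/4) = 15.8711

GM = 15.8711


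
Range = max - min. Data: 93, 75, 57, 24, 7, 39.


Max = 93, Min = 7
Range = 93 - 7 = 86

Range = 86


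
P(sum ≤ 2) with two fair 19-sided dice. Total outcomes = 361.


Total outcomes = 19×19 = 361
Favorable (sum ≤ 2): 1
P = 1/361 = 0.0028

P = 0.0028


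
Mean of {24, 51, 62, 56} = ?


Sum = 24 + 51 + 62 + 56 = 193
n = 4
Mean = 193/4 = 48.2500

Mean = 48.2500


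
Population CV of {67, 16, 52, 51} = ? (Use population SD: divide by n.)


Mean = 46.5000
SD = 18.7150
CV = (18.7150/46.5000)*100 = 40.2472%

CV = 40.2472%


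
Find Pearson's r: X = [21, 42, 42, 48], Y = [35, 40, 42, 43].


Mean X = 38.2500, Mean Y = 40.0000
SD X = 10.256096, SD Y = 3.082207
Cov = 30.750000
r = 30.750000/(10.256096*3.082207) = 0.9728

r = 0.9728


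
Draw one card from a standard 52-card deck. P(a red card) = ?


26 red cards in 52 cards
P = 26/52 = 0.5000

P = 0.5000


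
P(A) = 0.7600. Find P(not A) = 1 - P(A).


P(not A) = 1 - 0.7600 = 0.2400

P(not A) = 0.2400


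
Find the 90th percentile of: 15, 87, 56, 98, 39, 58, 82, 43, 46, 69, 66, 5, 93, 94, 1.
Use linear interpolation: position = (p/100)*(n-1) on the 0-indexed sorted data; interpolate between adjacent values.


Sorted: 1, 5, 15, 39, 43, 46, 56, 58, 66, 69, 82, 87, 93, 94, 98
n = 15
Index = 90/100 * 14 = 12.6000
Lower = data[12] = 93, Upper = data[13] = 94
P90 = 93 + 0.6000*(1) = 93.6000

P90 = 93.6000


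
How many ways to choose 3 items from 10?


C(10,3) = 10!/(3! × 7!)
= 3628800/(6 × 5040)
= 120

C(10,3) = 120


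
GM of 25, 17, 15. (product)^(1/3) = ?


Product = 25 × 17 × 15 = 6375
GM = 6375^(1/3) = 18.5421

GM = 18.5421


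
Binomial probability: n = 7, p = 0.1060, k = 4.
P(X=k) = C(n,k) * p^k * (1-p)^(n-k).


C(7,4) = 35
p^4 = 0.000126
(1-p)^3 = 0.714517
P = 35 * 0.000126 * 0.714517 = 0.0032

P(X=4) = 0.0032


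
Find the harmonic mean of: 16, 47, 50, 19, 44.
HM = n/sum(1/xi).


Sum of reciprocals = 1/16 + 1/47 + 1/50 + 1/19 + 1/44 = 0.179135
HM = 5/0.179135 = 27.9118

HM = 27.9118


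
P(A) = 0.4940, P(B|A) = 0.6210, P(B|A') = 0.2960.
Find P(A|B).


P(B) = P(B|A)*P(A) + P(B|A')*P(A')
= 0.6210*0.4940 + 0.2960*0.5060
= 0.306774 + 0.149776 = 0.456550
P(A|B) = 0.306774/0.456550 = 0.6719

P(A|B) = 0.6719


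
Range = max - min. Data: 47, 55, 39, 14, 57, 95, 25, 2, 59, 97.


Max = 97, Min = 2
Range = 97 - 2 = 95

Range = 95


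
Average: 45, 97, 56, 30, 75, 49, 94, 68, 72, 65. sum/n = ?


Sum = 45 + 97 + 56 + 30 + 75 + 49 + 94 + 68 + 72 + 65 = 651
n = 10
Mean = 651/10 = 65.1000

Mean = 65.1000


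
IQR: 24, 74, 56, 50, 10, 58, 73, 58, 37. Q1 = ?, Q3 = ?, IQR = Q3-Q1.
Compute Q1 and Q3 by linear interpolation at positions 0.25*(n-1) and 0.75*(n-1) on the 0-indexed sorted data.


Sorted: 10, 24, 37, 50, 56, 58, 58, 73, 74
Q1 (25th %ile) = 37.0000
Q3 (75th %ile) = 58.0000
IQR = 58.0000 - 37.0000 = 21.0000

IQR = 21.0000


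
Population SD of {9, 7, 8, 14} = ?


Mean = 9.5000
Variance = 7.2500
SD = sqrt(7.2500) = 2.6926

SD = 2.6926


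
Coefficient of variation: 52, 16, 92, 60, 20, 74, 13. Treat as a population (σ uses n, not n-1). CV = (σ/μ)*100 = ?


Mean = 46.7143
SD = 28.7686
CV = (28.7686/46.7143)*100 = 61.5842%

CV = 61.5842%


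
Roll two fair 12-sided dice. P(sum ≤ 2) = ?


Total outcomes = 12×12 = 144
Favorable (sum ≤ 2): 1
P = 1/144 = 0.0069

P = 0.0069


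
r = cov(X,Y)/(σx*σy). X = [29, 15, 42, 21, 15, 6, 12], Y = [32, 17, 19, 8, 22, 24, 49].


Mean X = 20.0000, Mean Y = 24.4286
SD X = 11.186727, SD Y = 12.081357
Cov = -29.857143
r = -29.857143/(11.186727*12.081357) = -0.2209

r = -0.2209


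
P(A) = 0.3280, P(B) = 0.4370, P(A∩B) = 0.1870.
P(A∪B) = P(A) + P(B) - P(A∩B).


P(A∪B) = 0.3280 + 0.4370 - 0.1870
= 0.7650 - 0.1870
= 0.5780

P(A∪B) = 0.5780


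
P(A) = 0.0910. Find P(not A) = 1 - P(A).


P(not A) = 1 - 0.0910 = 0.9090

P(not A) = 0.9090


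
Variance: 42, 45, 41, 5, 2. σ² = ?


Mean = 27.0000
Squared deviations: 225.0000, 324.0000, 196.0000, 484.0000, 625.0000
Sum = 1854.0000
Variance = 1854.0000/5 = 370.8000

Variance = 370.8000


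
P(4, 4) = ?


P(4,4) = 4!/0!
= 24/1
= 24

P(4,4) = 24


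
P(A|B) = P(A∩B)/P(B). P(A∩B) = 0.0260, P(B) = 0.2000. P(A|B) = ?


P(A|B) = 0.0260/0.2000 = 0.1300

P(A|B) = 0.1300
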